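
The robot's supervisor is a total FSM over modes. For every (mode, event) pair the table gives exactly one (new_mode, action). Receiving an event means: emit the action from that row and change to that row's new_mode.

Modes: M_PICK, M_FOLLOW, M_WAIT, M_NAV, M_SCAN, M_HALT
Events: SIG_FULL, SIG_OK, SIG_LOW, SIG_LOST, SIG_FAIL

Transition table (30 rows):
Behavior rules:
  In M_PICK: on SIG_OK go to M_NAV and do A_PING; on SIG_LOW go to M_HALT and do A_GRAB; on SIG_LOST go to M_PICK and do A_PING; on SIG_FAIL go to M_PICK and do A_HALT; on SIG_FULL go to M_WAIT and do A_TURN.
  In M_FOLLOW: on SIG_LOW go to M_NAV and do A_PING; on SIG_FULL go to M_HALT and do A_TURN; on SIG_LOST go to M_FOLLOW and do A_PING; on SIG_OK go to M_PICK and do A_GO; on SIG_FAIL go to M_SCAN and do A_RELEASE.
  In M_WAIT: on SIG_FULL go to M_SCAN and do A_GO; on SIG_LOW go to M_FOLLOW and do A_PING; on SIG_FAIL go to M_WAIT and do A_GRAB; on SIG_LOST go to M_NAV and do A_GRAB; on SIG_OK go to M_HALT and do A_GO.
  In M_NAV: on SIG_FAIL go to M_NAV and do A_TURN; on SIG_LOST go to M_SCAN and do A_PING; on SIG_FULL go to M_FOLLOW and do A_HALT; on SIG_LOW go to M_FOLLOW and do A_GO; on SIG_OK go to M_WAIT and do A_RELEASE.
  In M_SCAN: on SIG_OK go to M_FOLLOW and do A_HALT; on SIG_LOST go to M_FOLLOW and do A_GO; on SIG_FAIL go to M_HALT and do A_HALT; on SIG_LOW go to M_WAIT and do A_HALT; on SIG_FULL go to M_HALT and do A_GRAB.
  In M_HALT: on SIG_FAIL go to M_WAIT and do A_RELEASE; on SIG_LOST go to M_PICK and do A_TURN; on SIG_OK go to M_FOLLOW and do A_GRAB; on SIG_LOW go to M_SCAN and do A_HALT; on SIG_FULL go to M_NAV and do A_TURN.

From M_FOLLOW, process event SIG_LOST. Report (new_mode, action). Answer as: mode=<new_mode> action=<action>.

current mode = M_FOLLOW; filter table to that mode:
  (M_FOLLOW, SIG_LOW) → (M_NAV, A_PING)
  (M_FOLLOW, SIG_FULL) → (M_HALT, A_TURN)
  (M_FOLLOW, SIG_LOST) → (M_FOLLOW, A_PING)  ← event matches
  (M_FOLLOW, SIG_OK) → (M_PICK, A_GO)
  (M_FOLLOW, SIG_FAIL) → (M_SCAN, A_RELEASE)
event = SIG_LOST selects (M_FOLLOW, A_PING)

mode=M_FOLLOW action=A_PING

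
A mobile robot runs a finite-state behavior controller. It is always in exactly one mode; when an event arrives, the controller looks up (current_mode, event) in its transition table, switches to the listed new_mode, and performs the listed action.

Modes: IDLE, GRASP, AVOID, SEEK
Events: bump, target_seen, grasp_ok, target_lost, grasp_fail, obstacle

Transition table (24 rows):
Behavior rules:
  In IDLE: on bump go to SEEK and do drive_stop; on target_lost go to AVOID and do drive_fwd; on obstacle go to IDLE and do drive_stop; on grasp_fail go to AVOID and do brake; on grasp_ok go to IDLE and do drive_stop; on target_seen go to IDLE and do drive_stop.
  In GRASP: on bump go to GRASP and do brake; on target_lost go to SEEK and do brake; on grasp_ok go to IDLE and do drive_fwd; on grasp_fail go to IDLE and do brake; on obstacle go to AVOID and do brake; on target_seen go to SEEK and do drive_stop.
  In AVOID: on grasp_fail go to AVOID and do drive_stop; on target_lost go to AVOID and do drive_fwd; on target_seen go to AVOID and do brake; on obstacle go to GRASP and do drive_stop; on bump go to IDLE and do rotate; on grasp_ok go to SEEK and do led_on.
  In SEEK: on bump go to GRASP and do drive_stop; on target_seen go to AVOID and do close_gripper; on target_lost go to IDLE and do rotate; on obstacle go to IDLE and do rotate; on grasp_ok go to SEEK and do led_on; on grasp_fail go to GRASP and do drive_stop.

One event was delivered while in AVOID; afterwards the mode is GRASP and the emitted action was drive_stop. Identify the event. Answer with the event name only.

try bump: (AVOID, bump) → (IDLE, rotate)
try target_seen: (AVOID, target_seen) → (AVOID, brake)
try grasp_ok: (AVOID, grasp_ok) → (SEEK, led_on)
try target_lost: (AVOID, target_lost) → (AVOID, drive_fwd)
try grasp_fail: (AVOID, grasp_fail) → (AVOID, drive_stop)
try obstacle: (AVOID, obstacle) → (GRASP, drive_stop)  ← matches

obstacle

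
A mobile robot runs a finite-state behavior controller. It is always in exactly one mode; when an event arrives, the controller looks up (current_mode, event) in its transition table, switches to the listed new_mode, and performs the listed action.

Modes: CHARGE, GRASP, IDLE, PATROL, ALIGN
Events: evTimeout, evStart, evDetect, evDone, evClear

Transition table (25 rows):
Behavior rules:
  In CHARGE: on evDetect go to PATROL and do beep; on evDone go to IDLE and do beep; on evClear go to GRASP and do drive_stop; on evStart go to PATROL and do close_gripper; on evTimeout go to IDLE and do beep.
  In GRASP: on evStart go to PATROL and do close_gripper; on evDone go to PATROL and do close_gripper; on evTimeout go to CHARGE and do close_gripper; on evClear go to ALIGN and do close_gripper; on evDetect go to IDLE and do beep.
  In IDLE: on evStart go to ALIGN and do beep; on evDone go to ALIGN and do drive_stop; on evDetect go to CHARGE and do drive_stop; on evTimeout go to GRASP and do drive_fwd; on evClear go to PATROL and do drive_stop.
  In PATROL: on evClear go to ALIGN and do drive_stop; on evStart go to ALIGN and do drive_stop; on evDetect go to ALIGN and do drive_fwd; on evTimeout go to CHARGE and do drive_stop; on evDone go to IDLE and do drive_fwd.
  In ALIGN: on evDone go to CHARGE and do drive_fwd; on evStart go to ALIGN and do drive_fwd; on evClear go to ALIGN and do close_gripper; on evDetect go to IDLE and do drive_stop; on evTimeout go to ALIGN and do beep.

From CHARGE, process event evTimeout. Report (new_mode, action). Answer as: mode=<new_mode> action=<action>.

mode=IDLE action=beep

current mode = CHARGE; filter table to that mode:
  (CHARGE, evDetect) → (PATROL, beep)
  (CHARGE, evDone) → (IDLE, beep)
  (CHARGE, evClear) → (GRASP, drive_stop)
  (CHARGE, evStart) → (PATROL, close_gripper)
  (CHARGE, evTimeout) → (IDLE, beep)  ← event matches
event = evTimeout selects (IDLE, beep)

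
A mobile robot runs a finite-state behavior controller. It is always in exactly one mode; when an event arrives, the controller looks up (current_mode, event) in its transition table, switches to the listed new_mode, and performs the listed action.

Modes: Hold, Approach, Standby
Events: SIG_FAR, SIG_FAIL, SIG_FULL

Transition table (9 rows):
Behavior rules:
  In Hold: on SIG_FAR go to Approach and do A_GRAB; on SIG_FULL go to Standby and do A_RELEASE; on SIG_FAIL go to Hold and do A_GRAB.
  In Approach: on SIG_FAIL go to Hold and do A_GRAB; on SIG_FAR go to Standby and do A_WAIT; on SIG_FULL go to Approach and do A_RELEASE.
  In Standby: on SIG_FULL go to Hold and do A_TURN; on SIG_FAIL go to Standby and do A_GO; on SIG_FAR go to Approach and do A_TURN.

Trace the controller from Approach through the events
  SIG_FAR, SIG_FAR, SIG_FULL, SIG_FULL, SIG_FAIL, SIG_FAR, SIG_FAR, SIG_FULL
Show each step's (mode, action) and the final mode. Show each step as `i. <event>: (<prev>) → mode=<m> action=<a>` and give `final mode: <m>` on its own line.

final mode: Hold

1. SIG_FAR: (Approach) → mode=Standby action=A_WAIT
2. SIG_FAR: (Standby) → mode=Approach action=A_TURN
3. SIG_FULL: (Approach) → mode=Approach action=A_RELEASE
4. SIG_FULL: (Approach) → mode=Approach action=A_RELEASE
5. SIG_FAIL: (Approach) → mode=Hold action=A_GRAB
6. SIG_FAR: (Hold) → mode=Approach action=A_GRAB
7. SIG_FAR: (Approach) → mode=Standby action=A_WAIT
8. SIG_FULL: (Standby) → mode=Hold action=A_TURN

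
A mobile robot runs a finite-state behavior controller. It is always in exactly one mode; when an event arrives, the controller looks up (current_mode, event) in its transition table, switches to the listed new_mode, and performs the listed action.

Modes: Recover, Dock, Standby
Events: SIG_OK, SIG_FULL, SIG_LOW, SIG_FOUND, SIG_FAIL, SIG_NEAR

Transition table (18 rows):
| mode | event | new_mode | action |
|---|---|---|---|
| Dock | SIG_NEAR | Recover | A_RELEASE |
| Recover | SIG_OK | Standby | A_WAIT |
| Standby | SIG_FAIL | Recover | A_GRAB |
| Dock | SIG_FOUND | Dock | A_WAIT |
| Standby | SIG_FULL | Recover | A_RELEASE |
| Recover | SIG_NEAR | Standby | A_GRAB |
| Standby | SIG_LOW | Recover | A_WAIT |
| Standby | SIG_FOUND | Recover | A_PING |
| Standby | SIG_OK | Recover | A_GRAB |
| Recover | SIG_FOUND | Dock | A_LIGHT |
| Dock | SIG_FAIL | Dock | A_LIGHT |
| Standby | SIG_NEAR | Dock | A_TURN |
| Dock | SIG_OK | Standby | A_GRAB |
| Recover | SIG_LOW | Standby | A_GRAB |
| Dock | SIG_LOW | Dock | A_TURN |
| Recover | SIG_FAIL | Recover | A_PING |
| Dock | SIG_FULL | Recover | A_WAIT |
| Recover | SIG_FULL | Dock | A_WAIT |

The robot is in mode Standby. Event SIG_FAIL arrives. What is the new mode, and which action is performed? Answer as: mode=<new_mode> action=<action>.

mode=Recover action=A_GRAB

current mode = Standby; filter table to that mode:
  (Standby, SIG_FAIL) → (Recover, A_GRAB)  ← event matches
  (Standby, SIG_FULL) → (Recover, A_RELEASE)
  (Standby, SIG_LOW) → (Recover, A_WAIT)
  (Standby, SIG_FOUND) → (Recover, A_PING)
  (Standby, SIG_OK) → (Recover, A_GRAB)
  (Standby, SIG_NEAR) → (Dock, A_TURN)
event = SIG_FAIL selects (Recover, A_GRAB)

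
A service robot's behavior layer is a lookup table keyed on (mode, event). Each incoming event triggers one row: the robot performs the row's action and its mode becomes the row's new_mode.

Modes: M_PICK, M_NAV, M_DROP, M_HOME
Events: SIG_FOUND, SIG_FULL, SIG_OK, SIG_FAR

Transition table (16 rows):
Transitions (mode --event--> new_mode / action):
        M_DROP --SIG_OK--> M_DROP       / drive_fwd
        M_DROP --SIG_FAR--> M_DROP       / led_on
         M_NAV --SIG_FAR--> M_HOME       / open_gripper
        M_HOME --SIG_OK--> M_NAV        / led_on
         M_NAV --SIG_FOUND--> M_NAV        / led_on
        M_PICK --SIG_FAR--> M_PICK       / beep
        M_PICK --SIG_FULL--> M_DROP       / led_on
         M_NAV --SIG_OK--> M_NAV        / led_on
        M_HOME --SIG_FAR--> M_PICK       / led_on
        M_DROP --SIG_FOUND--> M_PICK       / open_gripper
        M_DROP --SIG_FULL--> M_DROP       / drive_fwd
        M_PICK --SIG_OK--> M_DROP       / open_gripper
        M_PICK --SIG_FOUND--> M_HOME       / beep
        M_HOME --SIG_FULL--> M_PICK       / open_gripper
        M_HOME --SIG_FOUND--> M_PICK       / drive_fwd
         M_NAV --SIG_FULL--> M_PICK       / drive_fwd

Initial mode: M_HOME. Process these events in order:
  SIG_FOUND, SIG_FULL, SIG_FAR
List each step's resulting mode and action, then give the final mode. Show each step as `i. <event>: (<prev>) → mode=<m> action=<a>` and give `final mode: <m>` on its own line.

1. SIG_FOUND: (M_HOME) → mode=M_PICK action=drive_fwd
2. SIG_FULL: (M_PICK) → mode=M_DROP action=led_on
3. SIG_FAR: (M_DROP) → mode=M_DROP action=led_on

final mode: M_DROP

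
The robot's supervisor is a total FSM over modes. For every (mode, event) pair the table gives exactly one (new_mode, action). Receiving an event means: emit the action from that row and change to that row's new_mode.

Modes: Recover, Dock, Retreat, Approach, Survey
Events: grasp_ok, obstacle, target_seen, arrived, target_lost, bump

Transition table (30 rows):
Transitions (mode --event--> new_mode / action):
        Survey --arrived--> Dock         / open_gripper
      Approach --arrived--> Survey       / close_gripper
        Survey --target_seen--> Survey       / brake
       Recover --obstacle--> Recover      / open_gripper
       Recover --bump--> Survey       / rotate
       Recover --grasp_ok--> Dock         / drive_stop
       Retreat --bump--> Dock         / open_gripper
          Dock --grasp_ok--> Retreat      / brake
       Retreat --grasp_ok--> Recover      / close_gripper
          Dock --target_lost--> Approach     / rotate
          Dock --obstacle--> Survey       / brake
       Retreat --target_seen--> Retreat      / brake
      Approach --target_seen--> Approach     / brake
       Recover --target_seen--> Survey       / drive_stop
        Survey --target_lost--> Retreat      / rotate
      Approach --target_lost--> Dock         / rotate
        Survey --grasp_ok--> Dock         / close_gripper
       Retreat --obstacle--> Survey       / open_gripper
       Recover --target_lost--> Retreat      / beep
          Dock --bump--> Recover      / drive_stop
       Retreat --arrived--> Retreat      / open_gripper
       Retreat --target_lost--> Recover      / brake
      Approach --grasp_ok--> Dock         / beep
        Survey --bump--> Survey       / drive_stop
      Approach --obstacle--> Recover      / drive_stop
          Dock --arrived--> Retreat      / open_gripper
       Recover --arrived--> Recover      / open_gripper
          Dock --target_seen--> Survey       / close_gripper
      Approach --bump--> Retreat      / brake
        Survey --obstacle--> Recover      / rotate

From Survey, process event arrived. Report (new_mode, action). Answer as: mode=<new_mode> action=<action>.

mode=Dock action=open_gripper

current mode = Survey; filter table to that mode:
  (Survey, arrived) → (Dock, open_gripper)  ← event matches
  (Survey, target_seen) → (Survey, brake)
  (Survey, target_lost) → (Retreat, rotate)
  (Survey, grasp_ok) → (Dock, close_gripper)
  (Survey, bump) → (Survey, drive_stop)
  (Survey, obstacle) → (Recover, rotate)
event = arrived selects (Dock, open_gripper)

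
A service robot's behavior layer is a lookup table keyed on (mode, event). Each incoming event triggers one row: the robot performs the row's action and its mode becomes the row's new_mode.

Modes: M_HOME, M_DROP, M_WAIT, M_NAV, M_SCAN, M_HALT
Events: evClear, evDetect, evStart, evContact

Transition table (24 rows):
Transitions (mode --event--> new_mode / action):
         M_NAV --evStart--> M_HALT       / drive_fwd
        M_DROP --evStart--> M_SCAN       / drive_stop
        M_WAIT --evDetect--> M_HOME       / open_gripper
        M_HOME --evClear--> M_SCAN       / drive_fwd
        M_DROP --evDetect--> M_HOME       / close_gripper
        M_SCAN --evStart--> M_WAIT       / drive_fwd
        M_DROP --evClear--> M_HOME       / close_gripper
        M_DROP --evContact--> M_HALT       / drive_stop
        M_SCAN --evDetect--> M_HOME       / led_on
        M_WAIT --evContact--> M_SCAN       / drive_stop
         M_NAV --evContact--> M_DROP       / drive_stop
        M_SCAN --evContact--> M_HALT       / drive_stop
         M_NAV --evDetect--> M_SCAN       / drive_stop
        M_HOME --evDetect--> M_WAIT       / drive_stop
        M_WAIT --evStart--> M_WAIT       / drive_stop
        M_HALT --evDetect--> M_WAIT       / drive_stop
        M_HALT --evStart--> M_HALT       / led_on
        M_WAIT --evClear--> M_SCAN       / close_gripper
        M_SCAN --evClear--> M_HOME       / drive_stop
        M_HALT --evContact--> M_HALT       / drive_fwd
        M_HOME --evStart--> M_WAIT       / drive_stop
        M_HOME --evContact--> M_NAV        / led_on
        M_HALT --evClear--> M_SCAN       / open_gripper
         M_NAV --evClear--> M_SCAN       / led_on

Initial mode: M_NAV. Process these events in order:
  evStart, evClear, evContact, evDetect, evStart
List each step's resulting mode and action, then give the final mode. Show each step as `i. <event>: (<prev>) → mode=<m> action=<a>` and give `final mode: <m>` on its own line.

final mode: M_WAIT

1. evStart: (M_NAV) → mode=M_HALT action=drive_fwd
2. evClear: (M_HALT) → mode=M_SCAN action=open_gripper
3. evContact: (M_SCAN) → mode=M_HALT action=drive_stop
4. evDetect: (M_HALT) → mode=M_WAIT action=drive_stop
5. evStart: (M_WAIT) → mode=M_WAIT action=drive_stop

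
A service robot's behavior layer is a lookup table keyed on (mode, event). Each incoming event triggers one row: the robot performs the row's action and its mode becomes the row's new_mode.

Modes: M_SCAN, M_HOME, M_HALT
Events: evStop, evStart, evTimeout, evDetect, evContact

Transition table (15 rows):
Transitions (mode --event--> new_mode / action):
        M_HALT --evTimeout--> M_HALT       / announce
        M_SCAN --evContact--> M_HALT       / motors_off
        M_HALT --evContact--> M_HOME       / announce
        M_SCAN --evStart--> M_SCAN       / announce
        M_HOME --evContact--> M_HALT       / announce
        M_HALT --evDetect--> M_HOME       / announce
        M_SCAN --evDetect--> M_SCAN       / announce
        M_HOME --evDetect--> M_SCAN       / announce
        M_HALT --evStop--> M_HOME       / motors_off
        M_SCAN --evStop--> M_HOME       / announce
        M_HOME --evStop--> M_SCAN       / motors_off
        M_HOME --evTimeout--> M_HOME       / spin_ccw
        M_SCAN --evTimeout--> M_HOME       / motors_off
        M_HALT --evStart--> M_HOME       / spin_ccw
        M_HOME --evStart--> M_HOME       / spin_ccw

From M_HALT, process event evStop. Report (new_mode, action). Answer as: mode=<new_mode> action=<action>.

mode=M_HOME action=motors_off

current mode = M_HALT; filter table to that mode:
  (M_HALT, evTimeout) → (M_HALT, announce)
  (M_HALT, evContact) → (M_HOME, announce)
  (M_HALT, evDetect) → (M_HOME, announce)
  (M_HALT, evStop) → (M_HOME, motors_off)  ← event matches
  (M_HALT, evStart) → (M_HOME, spin_ccw)
event = evStop selects (M_HOME, motors_off)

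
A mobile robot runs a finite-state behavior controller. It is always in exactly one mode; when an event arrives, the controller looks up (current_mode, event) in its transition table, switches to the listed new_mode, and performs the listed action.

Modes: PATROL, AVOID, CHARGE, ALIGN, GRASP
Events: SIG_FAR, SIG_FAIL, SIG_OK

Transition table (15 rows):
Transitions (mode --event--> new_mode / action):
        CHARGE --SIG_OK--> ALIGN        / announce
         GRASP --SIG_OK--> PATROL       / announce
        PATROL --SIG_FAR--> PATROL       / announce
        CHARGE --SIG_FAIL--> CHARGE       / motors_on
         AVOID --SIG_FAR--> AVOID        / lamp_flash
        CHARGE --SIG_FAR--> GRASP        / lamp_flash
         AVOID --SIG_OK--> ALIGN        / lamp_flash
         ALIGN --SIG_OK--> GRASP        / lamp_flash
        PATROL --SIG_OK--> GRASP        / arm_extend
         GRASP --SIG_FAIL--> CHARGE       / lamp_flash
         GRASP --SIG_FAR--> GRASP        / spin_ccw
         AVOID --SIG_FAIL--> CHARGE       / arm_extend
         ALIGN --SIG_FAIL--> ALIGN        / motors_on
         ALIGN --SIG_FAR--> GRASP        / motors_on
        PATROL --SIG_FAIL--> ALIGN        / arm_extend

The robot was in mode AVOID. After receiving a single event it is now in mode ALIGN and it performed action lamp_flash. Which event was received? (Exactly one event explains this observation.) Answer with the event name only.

try SIG_FAR: (AVOID, SIG_FAR) → (AVOID, lamp_flash)
try SIG_FAIL: (AVOID, SIG_FAIL) → (CHARGE, arm_extend)
try SIG_OK: (AVOID, SIG_OK) → (ALIGN, lamp_flash)  ← matches

SIG_OK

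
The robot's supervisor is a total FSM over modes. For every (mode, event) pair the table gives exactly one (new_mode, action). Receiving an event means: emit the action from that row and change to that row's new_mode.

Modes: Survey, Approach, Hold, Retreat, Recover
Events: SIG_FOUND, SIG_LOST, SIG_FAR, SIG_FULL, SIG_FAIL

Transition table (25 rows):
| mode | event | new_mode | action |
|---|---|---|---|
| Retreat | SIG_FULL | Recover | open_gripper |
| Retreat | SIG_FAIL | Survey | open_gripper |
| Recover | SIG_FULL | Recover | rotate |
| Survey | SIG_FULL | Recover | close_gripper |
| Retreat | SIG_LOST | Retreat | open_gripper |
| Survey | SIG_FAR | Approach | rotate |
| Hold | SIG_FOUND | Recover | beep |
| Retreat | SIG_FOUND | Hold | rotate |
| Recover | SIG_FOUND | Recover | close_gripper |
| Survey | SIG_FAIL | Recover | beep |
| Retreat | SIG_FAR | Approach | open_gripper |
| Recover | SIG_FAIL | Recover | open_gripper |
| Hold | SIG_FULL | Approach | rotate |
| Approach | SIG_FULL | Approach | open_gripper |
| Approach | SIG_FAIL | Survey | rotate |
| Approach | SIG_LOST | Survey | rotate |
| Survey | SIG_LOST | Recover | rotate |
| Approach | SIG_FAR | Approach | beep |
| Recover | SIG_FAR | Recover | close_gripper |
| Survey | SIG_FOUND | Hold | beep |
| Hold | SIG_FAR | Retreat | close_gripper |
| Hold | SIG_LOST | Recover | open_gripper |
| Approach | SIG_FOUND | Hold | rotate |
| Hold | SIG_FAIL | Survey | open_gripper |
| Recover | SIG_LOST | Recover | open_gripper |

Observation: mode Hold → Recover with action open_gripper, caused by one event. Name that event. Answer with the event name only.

SIG_LOST

try SIG_FOUND: (Hold, SIG_FOUND) → (Recover, beep)
try SIG_LOST: (Hold, SIG_LOST) → (Recover, open_gripper)  ← matches
try SIG_FAR: (Hold, SIG_FAR) → (Retreat, close_gripper)
try SIG_FULL: (Hold, SIG_FULL) → (Approach, rotate)
try SIG_FAIL: (Hold, SIG_FAIL) → (Survey, open_gripper)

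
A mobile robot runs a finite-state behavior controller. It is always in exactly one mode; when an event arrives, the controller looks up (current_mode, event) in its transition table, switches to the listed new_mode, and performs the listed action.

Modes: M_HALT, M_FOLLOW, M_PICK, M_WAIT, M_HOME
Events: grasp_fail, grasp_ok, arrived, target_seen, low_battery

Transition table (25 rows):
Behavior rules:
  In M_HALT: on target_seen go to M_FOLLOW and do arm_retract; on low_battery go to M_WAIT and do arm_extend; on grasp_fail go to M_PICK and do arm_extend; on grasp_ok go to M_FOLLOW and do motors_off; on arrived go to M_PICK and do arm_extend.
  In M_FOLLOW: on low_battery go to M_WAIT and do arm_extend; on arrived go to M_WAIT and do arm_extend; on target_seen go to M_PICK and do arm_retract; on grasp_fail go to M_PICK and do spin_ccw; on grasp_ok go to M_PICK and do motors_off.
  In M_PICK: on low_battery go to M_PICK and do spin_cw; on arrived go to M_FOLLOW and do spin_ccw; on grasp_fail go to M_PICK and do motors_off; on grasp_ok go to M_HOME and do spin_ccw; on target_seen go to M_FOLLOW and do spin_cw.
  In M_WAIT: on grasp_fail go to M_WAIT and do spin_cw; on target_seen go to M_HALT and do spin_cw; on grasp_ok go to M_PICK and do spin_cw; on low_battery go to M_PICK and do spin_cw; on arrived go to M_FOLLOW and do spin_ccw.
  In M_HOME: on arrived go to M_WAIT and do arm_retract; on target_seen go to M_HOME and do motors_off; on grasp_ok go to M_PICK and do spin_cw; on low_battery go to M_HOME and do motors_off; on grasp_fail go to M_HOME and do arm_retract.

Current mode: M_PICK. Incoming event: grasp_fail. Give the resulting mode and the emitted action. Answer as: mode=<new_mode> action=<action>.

current mode = M_PICK; filter table to that mode:
  (M_PICK, low_battery) → (M_PICK, spin_cw)
  (M_PICK, arrived) → (M_FOLLOW, spin_ccw)
  (M_PICK, grasp_fail) → (M_PICK, motors_off)  ← event matches
  (M_PICK, grasp_ok) → (M_HOME, spin_ccw)
  (M_PICK, target_seen) → (M_FOLLOW, spin_cw)
event = grasp_fail selects (M_PICK, motors_off)

mode=M_PICK action=motors_off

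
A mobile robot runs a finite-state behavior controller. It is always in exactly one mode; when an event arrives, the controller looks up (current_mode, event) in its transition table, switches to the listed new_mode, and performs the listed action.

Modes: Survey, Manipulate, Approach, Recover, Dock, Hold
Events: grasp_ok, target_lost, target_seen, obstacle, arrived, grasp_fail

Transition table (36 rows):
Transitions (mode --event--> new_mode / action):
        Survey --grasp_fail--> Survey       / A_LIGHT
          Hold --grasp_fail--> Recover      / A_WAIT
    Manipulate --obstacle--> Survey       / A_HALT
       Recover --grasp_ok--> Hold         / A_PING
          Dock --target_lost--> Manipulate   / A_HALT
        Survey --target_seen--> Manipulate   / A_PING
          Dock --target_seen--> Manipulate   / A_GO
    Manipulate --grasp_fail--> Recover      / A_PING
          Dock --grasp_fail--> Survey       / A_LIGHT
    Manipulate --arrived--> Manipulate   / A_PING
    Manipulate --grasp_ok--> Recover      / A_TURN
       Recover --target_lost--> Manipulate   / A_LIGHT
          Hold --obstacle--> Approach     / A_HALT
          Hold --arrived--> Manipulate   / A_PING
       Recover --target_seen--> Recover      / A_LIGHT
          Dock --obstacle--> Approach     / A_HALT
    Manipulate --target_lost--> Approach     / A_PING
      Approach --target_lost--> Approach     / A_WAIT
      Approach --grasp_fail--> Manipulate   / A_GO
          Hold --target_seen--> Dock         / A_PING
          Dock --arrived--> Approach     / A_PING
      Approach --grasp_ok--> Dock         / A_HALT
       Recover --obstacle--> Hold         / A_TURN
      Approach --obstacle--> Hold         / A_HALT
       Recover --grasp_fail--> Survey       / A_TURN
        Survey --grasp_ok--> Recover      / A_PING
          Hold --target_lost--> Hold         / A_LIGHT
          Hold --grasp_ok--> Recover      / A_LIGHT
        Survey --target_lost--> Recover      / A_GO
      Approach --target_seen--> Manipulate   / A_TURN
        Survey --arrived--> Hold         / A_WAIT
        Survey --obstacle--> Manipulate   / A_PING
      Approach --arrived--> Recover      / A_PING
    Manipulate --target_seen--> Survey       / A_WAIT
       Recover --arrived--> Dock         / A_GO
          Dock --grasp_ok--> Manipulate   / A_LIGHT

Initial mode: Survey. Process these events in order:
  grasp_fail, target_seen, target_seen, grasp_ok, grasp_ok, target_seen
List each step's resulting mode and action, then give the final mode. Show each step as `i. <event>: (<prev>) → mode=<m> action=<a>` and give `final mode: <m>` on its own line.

final mode: Dock

1. grasp_fail: (Survey) → mode=Survey action=A_LIGHT
2. target_seen: (Survey) → mode=Manipulate action=A_PING
3. target_seen: (Manipulate) → mode=Survey action=A_WAIT
4. grasp_ok: (Survey) → mode=Recover action=A_PING
5. grasp_ok: (Recover) → mode=Hold action=A_PING
6. target_seen: (Hold) → mode=Dock action=A_PING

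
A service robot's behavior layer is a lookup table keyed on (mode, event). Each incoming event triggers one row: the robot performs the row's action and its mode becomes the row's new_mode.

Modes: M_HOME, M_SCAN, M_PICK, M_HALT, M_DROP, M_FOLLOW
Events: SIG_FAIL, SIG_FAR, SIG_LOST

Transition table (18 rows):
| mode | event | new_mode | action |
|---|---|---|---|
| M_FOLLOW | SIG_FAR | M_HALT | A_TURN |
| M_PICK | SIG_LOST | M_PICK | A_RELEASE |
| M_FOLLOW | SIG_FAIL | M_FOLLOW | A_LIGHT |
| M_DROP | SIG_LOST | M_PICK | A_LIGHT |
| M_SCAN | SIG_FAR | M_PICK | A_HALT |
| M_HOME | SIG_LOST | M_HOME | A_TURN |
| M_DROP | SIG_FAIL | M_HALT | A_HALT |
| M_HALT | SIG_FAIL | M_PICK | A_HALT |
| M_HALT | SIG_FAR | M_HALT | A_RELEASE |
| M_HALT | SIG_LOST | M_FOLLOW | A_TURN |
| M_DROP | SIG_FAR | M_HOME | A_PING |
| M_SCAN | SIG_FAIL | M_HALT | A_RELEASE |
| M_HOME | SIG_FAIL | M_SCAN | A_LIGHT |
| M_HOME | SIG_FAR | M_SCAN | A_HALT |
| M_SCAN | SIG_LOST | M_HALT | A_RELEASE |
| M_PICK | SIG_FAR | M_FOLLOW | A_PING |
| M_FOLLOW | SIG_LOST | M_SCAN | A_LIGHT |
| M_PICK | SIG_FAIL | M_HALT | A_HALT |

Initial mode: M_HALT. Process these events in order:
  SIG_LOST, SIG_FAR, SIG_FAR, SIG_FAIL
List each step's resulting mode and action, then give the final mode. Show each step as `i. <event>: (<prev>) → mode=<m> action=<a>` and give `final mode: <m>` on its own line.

1. SIG_LOST: (M_HALT) → mode=M_FOLLOW action=A_TURN
2. SIG_FAR: (M_FOLLOW) → mode=M_HALT action=A_TURN
3. SIG_FAR: (M_HALT) → mode=M_HALT action=A_RELEASE
4. SIG_FAIL: (M_HALT) → mode=M_PICK action=A_HALT

final mode: M_PICK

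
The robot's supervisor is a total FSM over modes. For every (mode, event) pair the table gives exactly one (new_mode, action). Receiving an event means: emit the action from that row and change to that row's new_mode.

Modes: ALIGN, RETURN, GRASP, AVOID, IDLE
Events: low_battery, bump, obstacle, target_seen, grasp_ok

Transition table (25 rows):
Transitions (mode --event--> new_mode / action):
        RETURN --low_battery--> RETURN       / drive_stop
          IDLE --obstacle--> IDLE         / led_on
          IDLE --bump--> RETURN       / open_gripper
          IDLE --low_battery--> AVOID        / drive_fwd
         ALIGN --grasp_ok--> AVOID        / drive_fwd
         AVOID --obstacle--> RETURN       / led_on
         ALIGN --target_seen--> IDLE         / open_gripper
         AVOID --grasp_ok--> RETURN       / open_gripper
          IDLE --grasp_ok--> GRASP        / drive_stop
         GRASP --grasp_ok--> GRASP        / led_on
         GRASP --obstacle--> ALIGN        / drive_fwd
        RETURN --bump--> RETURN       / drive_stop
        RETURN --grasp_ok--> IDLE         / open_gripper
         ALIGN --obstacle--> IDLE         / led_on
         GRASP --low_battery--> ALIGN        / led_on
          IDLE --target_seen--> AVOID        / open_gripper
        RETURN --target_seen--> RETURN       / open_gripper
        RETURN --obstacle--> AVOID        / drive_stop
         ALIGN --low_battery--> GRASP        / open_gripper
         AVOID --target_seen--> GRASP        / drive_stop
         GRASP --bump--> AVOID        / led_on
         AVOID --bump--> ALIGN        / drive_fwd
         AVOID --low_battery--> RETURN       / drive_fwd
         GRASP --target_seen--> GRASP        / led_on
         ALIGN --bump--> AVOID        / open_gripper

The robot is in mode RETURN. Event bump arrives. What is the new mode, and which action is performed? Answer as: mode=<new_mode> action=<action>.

current mode = RETURN; filter table to that mode:
  (RETURN, low_battery) → (RETURN, drive_stop)
  (RETURN, bump) → (RETURN, drive_stop)  ← event matches
  (RETURN, grasp_ok) → (IDLE, open_gripper)
  (RETURN, target_seen) → (RETURN, open_gripper)
  (RETURN, obstacle) → (AVOID, drive_stop)
event = bump selects (RETURN, drive_stop)

mode=RETURN action=drive_stop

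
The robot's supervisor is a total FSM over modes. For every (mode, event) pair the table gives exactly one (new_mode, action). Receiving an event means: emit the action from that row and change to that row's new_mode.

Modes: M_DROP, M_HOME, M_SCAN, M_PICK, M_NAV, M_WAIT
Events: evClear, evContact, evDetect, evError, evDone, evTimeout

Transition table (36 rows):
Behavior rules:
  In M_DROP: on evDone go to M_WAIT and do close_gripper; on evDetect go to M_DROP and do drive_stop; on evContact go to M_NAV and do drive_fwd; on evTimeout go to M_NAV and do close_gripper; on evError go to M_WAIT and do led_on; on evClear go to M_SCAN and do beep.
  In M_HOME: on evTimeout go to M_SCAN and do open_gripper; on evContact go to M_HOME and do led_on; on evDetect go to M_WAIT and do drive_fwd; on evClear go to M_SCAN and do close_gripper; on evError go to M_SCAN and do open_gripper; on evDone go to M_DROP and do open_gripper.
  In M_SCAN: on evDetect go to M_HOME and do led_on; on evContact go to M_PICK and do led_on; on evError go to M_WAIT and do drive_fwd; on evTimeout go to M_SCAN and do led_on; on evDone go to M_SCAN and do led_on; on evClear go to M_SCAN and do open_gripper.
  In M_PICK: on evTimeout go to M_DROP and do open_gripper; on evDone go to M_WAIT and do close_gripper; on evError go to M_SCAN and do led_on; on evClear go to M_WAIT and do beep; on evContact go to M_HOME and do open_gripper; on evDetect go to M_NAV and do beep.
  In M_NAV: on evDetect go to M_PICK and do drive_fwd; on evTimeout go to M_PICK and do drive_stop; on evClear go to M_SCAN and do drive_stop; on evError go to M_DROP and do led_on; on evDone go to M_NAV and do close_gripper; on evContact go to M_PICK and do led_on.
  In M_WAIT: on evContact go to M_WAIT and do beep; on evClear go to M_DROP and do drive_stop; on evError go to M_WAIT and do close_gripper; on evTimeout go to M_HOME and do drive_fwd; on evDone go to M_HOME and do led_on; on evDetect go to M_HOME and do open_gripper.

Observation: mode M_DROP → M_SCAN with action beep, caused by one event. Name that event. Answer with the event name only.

evClear

try evClear: (M_DROP, evClear) → (M_SCAN, beep)  ← matches
try evContact: (M_DROP, evContact) → (M_NAV, drive_fwd)
try evDetect: (M_DROP, evDetect) → (M_DROP, drive_stop)
try evError: (M_DROP, evError) → (M_WAIT, led_on)
try evDone: (M_DROP, evDone) → (M_WAIT, close_gripper)
try evTimeout: (M_DROP, evTimeout) → (M_NAV, close_gripper)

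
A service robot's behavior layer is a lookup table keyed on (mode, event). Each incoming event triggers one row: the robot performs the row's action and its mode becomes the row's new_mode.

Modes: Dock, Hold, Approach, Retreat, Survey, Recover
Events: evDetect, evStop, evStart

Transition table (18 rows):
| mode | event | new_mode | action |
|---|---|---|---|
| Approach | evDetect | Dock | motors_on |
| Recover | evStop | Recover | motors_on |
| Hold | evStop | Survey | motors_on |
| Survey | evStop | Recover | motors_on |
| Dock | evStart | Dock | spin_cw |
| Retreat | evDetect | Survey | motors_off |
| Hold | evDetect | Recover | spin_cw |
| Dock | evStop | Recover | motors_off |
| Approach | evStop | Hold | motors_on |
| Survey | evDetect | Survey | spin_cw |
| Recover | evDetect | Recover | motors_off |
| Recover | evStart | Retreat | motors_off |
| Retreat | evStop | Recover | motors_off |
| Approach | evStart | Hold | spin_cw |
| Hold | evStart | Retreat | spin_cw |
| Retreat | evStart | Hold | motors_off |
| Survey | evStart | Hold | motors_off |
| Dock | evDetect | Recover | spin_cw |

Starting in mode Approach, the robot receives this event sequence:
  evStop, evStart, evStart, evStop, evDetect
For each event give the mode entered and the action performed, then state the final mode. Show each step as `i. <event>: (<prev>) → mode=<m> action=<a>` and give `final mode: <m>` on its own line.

1. evStop: (Approach) → mode=Hold action=motors_on
2. evStart: (Hold) → mode=Retreat action=spin_cw
3. evStart: (Retreat) → mode=Hold action=motors_off
4. evStop: (Hold) → mode=Survey action=motors_on
5. evDetect: (Survey) → mode=Survey action=spin_cw

final mode: Survey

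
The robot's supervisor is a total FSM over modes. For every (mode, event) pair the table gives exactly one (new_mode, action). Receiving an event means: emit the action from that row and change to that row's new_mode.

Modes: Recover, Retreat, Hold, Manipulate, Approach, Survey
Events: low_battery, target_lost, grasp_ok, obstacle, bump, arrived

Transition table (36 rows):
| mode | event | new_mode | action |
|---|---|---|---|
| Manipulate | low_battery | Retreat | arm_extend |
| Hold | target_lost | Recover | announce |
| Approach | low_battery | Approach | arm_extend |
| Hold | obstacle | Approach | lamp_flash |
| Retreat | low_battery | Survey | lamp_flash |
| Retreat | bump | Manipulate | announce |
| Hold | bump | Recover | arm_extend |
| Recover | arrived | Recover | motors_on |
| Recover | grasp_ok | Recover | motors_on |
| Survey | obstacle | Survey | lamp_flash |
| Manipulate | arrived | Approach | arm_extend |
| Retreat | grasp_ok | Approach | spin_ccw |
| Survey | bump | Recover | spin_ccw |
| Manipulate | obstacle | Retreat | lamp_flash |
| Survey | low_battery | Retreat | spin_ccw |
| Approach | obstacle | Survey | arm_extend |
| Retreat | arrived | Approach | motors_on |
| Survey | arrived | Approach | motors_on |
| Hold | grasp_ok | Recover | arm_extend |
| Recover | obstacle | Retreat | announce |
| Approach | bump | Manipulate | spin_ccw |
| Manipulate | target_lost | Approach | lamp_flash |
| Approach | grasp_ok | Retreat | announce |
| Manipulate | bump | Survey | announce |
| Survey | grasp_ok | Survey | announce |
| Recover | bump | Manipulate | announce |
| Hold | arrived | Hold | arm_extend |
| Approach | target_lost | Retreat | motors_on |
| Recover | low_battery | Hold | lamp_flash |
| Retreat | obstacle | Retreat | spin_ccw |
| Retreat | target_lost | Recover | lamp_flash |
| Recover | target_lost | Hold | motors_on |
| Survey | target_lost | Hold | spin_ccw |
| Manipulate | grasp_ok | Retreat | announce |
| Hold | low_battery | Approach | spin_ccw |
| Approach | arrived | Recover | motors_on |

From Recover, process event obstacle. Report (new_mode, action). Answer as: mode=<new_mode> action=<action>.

current mode = Recover; filter table to that mode:
  (Recover, arrived) → (Recover, motors_on)
  (Recover, grasp_ok) → (Recover, motors_on)
  (Recover, obstacle) → (Retreat, announce)  ← event matches
  (Recover, bump) → (Manipulate, announce)
  (Recover, low_battery) → (Hold, lamp_flash)
  (Recover, target_lost) → (Hold, motors_on)
event = obstacle selects (Retreat, announce)

mode=Retreat action=announce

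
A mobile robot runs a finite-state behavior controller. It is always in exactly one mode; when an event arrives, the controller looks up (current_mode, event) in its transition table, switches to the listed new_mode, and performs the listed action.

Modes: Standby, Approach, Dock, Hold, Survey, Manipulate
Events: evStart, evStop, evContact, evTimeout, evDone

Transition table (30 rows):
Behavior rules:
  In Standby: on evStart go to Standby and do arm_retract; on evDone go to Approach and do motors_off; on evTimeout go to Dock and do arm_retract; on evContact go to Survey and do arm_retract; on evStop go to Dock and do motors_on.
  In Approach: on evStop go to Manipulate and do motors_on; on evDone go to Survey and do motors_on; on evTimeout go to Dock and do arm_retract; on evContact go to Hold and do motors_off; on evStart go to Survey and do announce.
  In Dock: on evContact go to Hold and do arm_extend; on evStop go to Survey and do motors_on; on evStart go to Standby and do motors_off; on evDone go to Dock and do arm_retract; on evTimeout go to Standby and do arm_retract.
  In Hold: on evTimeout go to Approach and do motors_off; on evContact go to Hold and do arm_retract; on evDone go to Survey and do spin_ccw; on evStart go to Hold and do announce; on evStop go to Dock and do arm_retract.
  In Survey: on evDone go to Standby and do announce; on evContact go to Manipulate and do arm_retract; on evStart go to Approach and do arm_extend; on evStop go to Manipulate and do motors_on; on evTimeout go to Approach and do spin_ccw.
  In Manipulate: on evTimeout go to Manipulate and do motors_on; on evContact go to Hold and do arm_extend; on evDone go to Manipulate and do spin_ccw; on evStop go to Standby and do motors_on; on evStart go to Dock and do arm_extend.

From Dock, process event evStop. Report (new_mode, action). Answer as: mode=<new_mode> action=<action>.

current mode = Dock; filter table to that mode:
  (Dock, evContact) → (Hold, arm_extend)
  (Dock, evStop) → (Survey, motors_on)  ← event matches
  (Dock, evStart) → (Standby, motors_off)
  (Dock, evDone) → (Dock, arm_retract)
  (Dock, evTimeout) → (Standby, arm_retract)
event = evStop selects (Survey, motors_on)

mode=Survey action=motors_on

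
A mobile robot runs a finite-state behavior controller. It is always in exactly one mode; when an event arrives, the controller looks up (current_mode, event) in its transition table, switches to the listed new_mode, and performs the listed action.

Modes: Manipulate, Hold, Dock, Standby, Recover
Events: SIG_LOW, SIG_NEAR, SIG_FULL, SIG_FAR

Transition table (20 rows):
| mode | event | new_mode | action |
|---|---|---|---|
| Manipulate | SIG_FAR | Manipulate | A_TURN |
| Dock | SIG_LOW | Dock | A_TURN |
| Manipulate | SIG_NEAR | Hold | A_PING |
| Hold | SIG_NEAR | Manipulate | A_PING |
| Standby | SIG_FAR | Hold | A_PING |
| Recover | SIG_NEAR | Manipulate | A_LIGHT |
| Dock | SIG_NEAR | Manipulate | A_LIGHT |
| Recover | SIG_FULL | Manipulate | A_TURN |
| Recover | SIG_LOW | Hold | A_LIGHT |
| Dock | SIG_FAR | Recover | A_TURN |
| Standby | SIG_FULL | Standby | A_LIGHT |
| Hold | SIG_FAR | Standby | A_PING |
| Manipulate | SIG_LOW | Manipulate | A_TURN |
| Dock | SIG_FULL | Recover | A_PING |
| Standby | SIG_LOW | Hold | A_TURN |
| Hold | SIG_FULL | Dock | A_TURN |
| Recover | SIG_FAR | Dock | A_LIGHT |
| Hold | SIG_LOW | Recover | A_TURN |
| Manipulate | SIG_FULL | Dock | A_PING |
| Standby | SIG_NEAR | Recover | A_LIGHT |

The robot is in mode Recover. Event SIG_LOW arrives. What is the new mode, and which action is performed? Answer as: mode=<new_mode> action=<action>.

mode=Hold action=A_LIGHT

current mode = Recover; filter table to that mode:
  (Recover, SIG_NEAR) → (Manipulate, A_LIGHT)
  (Recover, SIG_FULL) → (Manipulate, A_TURN)
  (Recover, SIG_LOW) → (Hold, A_LIGHT)  ← event matches
  (Recover, SIG_FAR) → (Dock, A_LIGHT)
event = SIG_LOW selects (Hold, A_LIGHT)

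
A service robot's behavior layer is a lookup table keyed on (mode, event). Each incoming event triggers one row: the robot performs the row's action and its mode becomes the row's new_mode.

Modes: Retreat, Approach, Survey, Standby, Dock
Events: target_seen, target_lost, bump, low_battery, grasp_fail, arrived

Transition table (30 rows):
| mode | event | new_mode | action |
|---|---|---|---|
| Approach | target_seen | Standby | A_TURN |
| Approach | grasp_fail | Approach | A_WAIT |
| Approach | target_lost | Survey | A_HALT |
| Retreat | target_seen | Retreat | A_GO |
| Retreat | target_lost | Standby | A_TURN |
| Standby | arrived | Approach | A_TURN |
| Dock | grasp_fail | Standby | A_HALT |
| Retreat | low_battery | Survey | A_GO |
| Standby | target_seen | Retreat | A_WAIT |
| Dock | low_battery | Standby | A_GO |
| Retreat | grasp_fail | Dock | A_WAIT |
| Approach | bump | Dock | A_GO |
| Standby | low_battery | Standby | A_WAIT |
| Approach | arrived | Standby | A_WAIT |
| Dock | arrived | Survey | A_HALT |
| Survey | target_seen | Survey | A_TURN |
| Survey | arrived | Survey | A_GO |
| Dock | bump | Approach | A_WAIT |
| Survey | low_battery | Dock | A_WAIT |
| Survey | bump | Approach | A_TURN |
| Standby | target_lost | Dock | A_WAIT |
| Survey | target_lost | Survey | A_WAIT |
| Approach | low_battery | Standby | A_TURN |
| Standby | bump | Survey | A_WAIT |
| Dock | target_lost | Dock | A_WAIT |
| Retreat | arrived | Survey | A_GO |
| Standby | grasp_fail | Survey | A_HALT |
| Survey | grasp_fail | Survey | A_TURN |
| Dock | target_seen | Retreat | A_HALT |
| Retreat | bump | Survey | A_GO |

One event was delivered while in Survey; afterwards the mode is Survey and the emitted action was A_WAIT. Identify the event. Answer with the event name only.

try target_seen: (Survey, target_seen) → (Survey, A_TURN)
try target_lost: (Survey, target_lost) → (Survey, A_WAIT)  ← matches
try bump: (Survey, bump) → (Approach, A_TURN)
try low_battery: (Survey, low_battery) → (Dock, A_WAIT)
try grasp_fail: (Survey, grasp_fail) → (Survey, A_TURN)
try arrived: (Survey, arrived) → (Survey, A_GO)

target_lost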